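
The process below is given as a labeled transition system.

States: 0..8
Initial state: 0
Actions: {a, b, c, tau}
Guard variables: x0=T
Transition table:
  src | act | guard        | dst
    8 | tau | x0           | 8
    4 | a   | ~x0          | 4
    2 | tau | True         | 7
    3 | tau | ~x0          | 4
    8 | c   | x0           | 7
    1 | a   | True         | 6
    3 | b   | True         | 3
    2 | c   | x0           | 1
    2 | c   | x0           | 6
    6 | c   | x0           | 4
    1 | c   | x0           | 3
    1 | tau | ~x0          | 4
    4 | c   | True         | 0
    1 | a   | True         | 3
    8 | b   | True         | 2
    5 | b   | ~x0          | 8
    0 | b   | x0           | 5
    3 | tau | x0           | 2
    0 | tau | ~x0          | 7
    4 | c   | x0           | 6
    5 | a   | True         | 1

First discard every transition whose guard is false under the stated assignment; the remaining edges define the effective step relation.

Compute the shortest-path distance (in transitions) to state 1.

Answer: 2

Analysis:
BFS to 1:
  depth 0: {0}
  depth 1: {5}
  depth 2: {1}
first hit 1 at d=2 via b·a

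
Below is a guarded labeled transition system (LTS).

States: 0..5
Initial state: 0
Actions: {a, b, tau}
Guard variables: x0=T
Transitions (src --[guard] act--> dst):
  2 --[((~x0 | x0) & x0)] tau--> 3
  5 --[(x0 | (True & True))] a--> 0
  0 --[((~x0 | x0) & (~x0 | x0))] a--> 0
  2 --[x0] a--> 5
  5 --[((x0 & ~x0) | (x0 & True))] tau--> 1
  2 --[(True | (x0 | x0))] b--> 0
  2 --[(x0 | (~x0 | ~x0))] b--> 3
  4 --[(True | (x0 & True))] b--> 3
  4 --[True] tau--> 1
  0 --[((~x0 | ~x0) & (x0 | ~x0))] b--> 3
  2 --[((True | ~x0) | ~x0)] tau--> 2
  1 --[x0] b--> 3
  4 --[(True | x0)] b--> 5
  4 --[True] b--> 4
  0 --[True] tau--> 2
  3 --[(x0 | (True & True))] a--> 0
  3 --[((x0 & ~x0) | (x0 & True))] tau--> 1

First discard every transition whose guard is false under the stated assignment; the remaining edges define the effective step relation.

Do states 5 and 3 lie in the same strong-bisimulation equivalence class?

Compute ~ classes (split until stable):
  P[0] = {{0,1,2,3,4,5}}
  P[1] = {{0,3,5},{1},{2},{4}}
  P[2] = {{0},{1},{2},{3,5},{4}}
stable after 3 split(s): 5 block(s)
[5]={3,5}  [3]={3,5}

Answer: BISIMILAR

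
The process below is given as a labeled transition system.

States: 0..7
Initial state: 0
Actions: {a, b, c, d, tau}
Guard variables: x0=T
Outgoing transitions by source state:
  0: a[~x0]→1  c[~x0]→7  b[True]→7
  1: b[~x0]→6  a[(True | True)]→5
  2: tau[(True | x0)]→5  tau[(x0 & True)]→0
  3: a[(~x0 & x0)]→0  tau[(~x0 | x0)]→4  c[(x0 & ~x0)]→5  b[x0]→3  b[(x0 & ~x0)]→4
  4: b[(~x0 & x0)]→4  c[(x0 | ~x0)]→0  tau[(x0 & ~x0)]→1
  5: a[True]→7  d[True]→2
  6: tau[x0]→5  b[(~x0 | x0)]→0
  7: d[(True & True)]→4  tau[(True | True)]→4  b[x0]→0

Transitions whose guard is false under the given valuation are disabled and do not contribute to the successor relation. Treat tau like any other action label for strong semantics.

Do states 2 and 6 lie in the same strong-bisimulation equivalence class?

Answer: NOT BISIMILAR

Trace:
Bisimulation quotient by refinement:
  π0 = {{0,1,2,3,4,5,6,7}}
  π1 = {{0},{1},{2},{3,6},{4},{5},{7}}
  π2 = {{0},{1},{2},{3},{4},{5},{6},{7}}
Fixed point at round 3; 8 class(es).
class of 2: {2}; class of 6: {6}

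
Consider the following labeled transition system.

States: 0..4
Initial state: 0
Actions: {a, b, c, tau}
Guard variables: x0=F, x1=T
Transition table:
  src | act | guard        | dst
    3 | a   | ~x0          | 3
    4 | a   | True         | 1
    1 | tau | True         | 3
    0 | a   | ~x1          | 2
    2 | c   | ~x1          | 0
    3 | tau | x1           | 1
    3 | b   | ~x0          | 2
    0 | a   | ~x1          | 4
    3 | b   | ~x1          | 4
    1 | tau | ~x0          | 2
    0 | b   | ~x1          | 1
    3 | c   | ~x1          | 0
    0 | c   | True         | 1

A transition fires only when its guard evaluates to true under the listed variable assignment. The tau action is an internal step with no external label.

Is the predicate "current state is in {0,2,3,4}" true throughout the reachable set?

Answer: INVARIANT VIOLATED at state 1

Working:
Inv-set: {0,2,3,4}
Reachable = {0,1,2,3}
  0: ok
  1: ✗ unsafe
  2: ok
  3: ok
counterexample path to 1: c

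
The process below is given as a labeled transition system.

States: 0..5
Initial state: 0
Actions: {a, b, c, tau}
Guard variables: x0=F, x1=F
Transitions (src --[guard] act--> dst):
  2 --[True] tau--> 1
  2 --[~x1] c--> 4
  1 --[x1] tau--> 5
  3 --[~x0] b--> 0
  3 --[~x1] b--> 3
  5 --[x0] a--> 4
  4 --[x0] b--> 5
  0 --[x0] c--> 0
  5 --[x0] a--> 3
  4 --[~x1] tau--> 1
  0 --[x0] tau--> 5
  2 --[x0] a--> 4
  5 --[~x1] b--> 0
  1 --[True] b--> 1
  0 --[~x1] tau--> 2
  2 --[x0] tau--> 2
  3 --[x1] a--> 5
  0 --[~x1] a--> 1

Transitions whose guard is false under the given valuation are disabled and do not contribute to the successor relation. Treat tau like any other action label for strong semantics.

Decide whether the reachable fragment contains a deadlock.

Answer: DEADLOCK-FREE

Working:
Reachable = {0,1,2,4}
  0: a→1  tau→2  [2 out]
  1: b→1  [1 out]
  2: c→4  tau→1  [2 out]
  4: tau→1  [1 out]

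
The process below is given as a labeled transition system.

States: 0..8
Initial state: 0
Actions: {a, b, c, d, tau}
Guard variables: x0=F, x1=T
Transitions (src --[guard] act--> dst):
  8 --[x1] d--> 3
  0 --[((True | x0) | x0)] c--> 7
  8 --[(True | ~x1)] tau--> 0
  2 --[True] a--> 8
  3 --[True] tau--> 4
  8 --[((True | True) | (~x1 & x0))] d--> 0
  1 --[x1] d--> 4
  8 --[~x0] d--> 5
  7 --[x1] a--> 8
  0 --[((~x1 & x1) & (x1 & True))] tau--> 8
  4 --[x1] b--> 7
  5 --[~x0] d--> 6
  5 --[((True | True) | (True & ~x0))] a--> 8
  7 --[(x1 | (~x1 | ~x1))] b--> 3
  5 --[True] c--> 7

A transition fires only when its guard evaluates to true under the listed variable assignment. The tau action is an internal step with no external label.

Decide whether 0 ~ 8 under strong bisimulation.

Compute ~ classes (split until stable):
  round 0: {{0,1,2,3,4,5,6,7,8}}
  round 1: {{0},{1},{2},{3},{4},{5},{6},{7},{8}}
Fixed point at round 2; 9 class(es).
[0]={0}  [8]={8}

Answer: NOT BISIMILAR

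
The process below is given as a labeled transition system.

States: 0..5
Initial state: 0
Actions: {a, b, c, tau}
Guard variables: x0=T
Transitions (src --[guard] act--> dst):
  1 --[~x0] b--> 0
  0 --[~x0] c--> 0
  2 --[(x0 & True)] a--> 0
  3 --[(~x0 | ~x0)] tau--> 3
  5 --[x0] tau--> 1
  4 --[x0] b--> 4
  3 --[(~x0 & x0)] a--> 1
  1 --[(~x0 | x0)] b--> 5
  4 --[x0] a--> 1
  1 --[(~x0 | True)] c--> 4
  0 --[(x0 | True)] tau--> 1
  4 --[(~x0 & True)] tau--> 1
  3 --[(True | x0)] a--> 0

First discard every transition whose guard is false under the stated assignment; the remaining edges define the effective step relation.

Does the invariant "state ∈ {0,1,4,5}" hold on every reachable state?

Safe = {0,1,4,5}
Reachable = {0,1,4,5}
  0: ✓
  1: ✓
  4: ✓
  5: ✓

Answer: INVARIANT HOLDS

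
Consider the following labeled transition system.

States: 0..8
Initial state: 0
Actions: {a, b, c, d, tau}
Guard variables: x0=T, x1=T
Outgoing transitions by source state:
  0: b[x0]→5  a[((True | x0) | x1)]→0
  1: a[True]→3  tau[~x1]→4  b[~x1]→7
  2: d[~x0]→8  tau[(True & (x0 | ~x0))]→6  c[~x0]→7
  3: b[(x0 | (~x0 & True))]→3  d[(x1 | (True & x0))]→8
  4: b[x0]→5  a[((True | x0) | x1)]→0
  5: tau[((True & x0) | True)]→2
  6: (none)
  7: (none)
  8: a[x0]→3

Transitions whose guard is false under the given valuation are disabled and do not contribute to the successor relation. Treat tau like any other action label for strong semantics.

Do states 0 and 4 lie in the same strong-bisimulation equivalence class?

Answer: BISIMILAR

Trace:
Compute ~ classes (split until stable):
  round 0: {{0,1,2,3,4,5,6,7,8}}
  round 1: {{0,4},{1,8},{2,5},{3},{6,7}}
  round 2: {{0,4},{1,8},{2},{3},{5},{6,7}}
6 equivalence class(es) (converged in 3)
[0]={0,4}  [4]={0,4}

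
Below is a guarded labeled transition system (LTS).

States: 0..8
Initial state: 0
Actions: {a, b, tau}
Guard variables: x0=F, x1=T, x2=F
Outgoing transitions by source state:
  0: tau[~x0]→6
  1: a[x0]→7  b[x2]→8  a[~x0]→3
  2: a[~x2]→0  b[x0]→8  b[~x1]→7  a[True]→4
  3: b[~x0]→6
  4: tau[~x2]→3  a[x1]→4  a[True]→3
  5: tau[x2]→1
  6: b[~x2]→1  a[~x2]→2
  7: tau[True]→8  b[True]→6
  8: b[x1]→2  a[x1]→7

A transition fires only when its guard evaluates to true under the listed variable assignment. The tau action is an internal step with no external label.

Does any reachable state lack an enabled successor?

R = {0,1,2,3,4,6}
  0: tau→6  [deg 1]
  1: a→3  [deg 1]
  2: a→0  a→4  [deg 2]
  3: b→6  [deg 1]
  4: a→3  a→4  tau→3  [deg 3]
  6: a→2  b→1  [deg 2]

Answer: DEADLOCK-FREE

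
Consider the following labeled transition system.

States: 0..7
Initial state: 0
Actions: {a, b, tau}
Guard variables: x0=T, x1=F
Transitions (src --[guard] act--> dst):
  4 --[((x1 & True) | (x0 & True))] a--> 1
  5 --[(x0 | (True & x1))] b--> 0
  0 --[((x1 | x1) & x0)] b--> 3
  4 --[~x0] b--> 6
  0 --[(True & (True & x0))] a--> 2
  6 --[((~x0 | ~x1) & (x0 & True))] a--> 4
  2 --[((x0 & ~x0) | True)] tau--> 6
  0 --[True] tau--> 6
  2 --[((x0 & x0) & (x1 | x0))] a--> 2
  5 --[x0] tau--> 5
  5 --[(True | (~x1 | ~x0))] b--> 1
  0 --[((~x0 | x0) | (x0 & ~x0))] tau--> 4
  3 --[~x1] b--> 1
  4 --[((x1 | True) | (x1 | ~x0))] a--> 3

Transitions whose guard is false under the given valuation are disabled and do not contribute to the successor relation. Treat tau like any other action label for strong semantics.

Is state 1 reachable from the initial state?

Answer: REACHABLE

Working:
Guard filter leaves 12 enabled edge(s).
L0 = {0}
L1 = {2,4,6}  now seen {0,2,4,6}
L2 = {1,3}  now seen {0,1,2,3,4,6}
Reachable = {0,1,2,3,4,6}
trace reaching 1: tau·a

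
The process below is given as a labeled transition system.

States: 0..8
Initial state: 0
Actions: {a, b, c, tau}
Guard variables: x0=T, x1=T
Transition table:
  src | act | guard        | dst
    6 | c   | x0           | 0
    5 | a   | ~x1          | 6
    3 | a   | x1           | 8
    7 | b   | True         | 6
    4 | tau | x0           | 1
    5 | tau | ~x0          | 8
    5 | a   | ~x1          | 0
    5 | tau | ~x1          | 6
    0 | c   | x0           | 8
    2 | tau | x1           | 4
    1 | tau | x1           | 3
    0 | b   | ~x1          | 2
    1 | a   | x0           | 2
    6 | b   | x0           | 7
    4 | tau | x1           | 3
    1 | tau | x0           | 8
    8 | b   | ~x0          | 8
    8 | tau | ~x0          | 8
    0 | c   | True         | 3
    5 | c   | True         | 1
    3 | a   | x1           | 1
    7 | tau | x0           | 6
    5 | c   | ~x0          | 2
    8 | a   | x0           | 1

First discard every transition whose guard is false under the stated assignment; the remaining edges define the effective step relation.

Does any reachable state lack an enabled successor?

R = {0,1,2,3,4,8}
  0: c→3  c→8  [deg 2]
  1: a→2  tau→3  tau→8  [deg 3]
  2: tau→4  [deg 1]
  3: a→1  a→8  [deg 2]
  4: tau→1  tau→3  [deg 2]
  8: a→1  [deg 1]

Answer: DEADLOCK-FREE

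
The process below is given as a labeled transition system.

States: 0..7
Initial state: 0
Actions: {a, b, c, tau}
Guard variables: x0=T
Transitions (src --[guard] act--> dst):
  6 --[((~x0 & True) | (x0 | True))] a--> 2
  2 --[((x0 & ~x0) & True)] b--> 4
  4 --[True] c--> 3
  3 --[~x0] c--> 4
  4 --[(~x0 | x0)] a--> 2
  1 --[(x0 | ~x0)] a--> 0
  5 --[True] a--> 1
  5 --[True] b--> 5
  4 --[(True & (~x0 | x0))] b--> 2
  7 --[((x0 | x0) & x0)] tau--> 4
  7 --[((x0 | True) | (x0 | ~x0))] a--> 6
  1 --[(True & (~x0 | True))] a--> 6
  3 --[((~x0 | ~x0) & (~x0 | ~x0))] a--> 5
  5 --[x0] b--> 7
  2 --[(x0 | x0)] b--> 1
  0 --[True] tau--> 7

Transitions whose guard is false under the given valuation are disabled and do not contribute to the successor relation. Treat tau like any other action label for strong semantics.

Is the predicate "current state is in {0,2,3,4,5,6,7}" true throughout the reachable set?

Answer: INVARIANT VIOLATED at state 1

Trace:
Inv-set: {0,2,3,4,5,6,7}
Reach set: {0,1,2,3,4,6,7}
  0: safe
  1: outside
  2: safe
  3: safe
  4: safe
  6: safe
  7: safe
counterexample path to 1: tau·tau·a·b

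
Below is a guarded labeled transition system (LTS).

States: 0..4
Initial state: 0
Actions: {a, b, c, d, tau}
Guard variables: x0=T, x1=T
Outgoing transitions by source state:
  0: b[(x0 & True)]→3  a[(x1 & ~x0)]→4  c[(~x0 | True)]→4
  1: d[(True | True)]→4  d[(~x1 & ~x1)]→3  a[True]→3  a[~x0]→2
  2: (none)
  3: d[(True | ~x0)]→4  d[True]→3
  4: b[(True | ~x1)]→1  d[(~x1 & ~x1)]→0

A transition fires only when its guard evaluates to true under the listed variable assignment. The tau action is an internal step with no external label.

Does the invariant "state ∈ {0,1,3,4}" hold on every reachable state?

Inv-set: {0,1,3,4}
Reachable = {0,1,3,4}
  0: ✓
  1: ✓
  3: ✓
  4: ✓

Answer: INVARIANT HOLDS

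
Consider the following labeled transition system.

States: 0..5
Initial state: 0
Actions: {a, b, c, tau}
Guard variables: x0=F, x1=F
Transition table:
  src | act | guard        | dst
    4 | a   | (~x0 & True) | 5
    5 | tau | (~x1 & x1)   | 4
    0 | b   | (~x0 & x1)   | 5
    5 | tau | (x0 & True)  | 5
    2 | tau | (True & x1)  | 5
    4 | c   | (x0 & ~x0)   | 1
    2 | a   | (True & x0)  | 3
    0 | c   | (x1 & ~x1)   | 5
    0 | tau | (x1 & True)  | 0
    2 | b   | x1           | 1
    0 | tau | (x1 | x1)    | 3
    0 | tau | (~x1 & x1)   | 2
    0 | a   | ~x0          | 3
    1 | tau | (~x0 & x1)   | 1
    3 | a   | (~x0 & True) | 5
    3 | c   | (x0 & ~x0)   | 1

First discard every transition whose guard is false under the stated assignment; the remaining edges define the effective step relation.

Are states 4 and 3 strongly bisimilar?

Answer: BISIMILAR

Analysis:
Refine partition for ~:
  P[0] = {{0,1,2,3,4,5}}
  P[1] = {{0,3,4},{1,2,5}}
  P[2] = {{0},{1,2,5},{3,4}}
Fixed point at round 3; 3 class(es).
[4]={3,4}  [3]={3,4}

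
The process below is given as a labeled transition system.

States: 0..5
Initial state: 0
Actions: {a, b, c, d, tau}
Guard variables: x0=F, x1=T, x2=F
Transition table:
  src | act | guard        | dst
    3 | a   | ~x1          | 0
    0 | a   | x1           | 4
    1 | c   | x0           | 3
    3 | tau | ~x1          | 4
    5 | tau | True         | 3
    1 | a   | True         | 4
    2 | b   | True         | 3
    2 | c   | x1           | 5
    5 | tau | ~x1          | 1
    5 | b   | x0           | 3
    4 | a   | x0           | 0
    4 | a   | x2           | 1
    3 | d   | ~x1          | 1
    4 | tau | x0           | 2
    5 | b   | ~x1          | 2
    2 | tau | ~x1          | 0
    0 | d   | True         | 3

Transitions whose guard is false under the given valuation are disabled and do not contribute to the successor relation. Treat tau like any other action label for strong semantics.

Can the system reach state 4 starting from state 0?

Answer: REACHABLE

Working:
After dropping false guards: 6 live edges.
L0 = {0}
L1 = {3,4}  now seen {0,3,4}
R = {0,3,4}
Path to 4: a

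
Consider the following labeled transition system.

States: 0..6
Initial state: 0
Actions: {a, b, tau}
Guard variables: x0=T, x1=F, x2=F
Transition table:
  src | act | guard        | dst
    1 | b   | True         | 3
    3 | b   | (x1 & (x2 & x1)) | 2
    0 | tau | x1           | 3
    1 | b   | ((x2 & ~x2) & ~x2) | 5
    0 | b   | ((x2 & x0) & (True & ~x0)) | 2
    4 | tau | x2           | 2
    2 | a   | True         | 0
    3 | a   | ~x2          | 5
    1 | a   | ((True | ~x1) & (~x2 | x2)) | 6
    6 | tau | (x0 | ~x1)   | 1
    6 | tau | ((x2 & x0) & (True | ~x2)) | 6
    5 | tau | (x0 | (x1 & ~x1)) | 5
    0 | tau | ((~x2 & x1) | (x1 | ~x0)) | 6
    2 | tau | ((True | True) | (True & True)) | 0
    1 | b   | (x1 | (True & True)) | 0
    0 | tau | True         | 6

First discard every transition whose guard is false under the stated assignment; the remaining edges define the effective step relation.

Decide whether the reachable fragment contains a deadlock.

Answer: DEADLOCK-FREE

Working:
Reachable = {0,1,3,5,6}
  0: tau→6  [1 exit(s)]
  1: a→6  b→0  b→3  [3 exit(s)]
  3: a→5  [1 exit(s)]
  5: tau→5  [1 exit(s)]
  6: tau→1  [1 exit(s)]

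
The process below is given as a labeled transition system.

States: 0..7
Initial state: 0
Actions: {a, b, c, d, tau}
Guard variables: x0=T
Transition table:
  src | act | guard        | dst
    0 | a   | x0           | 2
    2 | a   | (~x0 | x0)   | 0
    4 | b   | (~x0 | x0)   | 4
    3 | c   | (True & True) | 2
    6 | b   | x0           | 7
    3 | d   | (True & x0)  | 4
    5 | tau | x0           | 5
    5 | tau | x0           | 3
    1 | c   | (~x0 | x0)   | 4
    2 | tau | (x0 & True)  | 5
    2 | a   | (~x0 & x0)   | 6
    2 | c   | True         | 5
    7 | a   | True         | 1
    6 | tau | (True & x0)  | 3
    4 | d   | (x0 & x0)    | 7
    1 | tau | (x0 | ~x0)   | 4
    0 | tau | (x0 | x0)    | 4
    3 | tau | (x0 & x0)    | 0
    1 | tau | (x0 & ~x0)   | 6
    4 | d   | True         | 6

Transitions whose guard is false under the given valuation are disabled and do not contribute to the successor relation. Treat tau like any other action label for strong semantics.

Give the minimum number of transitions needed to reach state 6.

Answer: 2

Trace:
Layered search for 6:
  depth 0: {0}
  depth 1: {2,4}
  depth 2: {5,6,7}
depth(6)=2, e.g. tau·d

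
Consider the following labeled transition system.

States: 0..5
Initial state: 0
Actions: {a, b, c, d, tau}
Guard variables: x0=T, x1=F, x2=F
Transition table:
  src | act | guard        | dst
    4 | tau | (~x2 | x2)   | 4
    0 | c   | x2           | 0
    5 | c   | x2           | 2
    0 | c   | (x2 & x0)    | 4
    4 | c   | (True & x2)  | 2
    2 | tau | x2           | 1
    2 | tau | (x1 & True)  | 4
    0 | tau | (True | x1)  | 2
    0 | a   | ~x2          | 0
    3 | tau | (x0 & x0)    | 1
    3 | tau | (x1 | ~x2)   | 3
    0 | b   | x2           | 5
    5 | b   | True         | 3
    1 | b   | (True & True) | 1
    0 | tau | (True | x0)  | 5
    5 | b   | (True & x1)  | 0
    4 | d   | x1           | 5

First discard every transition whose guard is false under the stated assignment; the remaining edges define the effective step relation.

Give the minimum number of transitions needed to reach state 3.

Answer: 2

Trace:
Breadth-first toward 3:
  depth 0: {0}
  depth 1: {2,5}
  depth 2: {3}
depth(3)=2, e.g. tau·b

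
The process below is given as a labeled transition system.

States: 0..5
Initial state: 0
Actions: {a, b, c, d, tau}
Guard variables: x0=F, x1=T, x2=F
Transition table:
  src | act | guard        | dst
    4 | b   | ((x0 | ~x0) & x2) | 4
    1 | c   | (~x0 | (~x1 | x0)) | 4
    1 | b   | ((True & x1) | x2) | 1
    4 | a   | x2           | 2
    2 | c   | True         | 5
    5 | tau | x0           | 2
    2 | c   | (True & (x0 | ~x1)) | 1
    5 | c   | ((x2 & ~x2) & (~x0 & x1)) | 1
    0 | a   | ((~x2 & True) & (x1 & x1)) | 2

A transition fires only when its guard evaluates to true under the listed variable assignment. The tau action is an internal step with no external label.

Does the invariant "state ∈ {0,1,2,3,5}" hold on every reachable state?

Answer: INVARIANT HOLDS

Working:
Allowed set {0,1,2,3,5}
R = {0,2,5}
  0: ✓
  2: ✓
  5: ✓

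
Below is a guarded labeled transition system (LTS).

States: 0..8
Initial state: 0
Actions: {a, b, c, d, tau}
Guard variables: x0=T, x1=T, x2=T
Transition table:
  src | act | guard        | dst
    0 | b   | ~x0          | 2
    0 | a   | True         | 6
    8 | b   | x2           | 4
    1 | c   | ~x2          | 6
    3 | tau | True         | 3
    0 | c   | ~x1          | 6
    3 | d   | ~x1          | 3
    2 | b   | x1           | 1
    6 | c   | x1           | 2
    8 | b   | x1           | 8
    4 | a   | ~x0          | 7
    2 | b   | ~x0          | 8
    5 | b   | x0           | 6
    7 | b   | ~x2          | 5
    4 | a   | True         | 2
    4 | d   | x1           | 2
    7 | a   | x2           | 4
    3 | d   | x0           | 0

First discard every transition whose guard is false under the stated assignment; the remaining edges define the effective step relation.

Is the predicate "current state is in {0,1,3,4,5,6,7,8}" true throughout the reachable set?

Inv-set: {0,1,3,4,5,6,7,8}
R = {0,1,2,6}
  0: ok
  1: ok
  2: outside
  6: ok
counterexample path to 2: a·c

Answer: INVARIANT VIOLATED at state 2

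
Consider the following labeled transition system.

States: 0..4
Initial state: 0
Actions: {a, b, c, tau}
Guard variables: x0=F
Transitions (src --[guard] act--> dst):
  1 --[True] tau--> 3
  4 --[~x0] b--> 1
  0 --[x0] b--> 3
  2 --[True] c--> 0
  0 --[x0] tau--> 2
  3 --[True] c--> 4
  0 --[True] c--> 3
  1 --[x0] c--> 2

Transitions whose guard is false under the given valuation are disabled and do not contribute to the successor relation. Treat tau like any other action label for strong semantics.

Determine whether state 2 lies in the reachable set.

Answer: UNREACHABLE

Trace:
After dropping false guards: 5 live edges.
depth 0: {0}
depth 1: {3}  cumulative {0,3}
depth 2: {4}  cumulative {0,3,4}
depth 3: {1}  cumulative {0,1,3,4}
Reachable = {0,1,3,4}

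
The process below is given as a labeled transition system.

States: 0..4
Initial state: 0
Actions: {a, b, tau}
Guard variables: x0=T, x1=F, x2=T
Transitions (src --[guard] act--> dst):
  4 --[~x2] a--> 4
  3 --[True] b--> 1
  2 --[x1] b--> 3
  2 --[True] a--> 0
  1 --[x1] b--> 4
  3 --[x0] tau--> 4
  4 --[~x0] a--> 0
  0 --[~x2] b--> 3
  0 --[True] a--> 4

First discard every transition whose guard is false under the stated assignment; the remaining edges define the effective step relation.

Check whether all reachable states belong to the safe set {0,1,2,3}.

Allowed set {0,1,2,3}
Reach set: {0,4}
  0: ok
  4: ✗ unsafe
witness against invariant: a → 4

Answer: INVARIANT VIOLATED at state 4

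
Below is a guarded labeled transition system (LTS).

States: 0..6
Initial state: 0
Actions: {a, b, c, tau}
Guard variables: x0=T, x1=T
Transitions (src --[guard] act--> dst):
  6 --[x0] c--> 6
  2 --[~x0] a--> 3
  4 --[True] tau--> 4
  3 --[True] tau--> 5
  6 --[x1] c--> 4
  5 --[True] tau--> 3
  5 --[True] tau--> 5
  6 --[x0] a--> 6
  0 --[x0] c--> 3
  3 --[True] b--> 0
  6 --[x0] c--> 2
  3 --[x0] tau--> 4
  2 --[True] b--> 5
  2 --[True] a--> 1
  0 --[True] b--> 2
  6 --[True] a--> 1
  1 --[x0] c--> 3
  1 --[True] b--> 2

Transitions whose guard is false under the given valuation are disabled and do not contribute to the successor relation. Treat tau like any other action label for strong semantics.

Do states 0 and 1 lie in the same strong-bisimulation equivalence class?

Compute ~ classes (split until stable):
  round 0: {{0,1,2,3,4,5,6}}
  round 1: {{0,1},{2},{3},{4,5},{6}}
  round 2: {{0,1},{2},{3},{4},{5},{6}}
6 equivalence class(es) (converged in 3)
[0]={0,1}  [1]={0,1}

Answer: BISIMILAR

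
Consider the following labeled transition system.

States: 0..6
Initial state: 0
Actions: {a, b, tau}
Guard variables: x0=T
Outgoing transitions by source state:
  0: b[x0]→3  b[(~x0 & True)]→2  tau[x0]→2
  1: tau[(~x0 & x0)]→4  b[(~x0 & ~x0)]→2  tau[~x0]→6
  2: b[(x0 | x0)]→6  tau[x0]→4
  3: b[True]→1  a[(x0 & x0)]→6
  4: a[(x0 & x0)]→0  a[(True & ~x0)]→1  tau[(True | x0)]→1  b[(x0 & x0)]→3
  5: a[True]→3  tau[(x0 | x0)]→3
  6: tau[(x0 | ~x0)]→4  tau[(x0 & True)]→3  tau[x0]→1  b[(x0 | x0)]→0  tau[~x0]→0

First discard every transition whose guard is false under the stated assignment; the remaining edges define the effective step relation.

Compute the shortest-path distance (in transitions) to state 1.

BFS to 1:
  Layer 0: {0}
  Layer 1: {2,3}
  Layer 2: {1,4,6}
first hit 1 at d=2 via b·b

Answer: 2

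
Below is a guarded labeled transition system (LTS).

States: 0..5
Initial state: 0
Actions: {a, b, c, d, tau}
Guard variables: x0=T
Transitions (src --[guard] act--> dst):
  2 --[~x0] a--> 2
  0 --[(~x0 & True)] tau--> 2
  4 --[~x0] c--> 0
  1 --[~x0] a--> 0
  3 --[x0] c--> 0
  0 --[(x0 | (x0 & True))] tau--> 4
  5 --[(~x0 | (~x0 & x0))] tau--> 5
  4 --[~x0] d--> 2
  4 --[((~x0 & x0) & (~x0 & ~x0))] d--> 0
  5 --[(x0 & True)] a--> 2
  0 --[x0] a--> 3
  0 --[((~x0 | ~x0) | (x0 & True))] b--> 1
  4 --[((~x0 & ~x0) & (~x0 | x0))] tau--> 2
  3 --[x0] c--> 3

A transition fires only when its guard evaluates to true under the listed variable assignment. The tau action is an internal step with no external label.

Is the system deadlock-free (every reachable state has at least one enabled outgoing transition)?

Reach set: {0,1,3,4}
  0: a→3  b→1  tau→4  [3 out]
  1: ∅  [deadlock]
  3: c→0  c→3  [2 out]
  4: ∅  [deadlock]
Path to 1: b

Answer: DEADLOCK at state 1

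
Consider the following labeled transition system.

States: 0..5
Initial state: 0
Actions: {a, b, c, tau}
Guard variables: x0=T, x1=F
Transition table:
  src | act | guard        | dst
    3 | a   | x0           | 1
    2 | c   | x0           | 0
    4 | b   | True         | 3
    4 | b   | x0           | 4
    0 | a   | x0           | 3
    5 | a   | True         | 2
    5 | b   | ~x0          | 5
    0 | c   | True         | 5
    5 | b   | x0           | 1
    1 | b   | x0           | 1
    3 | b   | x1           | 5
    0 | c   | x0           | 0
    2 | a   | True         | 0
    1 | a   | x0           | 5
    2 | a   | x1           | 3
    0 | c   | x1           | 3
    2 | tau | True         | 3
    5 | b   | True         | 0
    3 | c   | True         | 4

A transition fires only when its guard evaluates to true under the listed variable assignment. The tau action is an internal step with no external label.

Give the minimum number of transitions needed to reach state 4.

Breadth-first toward 4:
  depth 0: {0}
  depth 1: {3,5}
  depth 2: {1,2,4}
4 enters at depth 2; path a·c

Answer: 2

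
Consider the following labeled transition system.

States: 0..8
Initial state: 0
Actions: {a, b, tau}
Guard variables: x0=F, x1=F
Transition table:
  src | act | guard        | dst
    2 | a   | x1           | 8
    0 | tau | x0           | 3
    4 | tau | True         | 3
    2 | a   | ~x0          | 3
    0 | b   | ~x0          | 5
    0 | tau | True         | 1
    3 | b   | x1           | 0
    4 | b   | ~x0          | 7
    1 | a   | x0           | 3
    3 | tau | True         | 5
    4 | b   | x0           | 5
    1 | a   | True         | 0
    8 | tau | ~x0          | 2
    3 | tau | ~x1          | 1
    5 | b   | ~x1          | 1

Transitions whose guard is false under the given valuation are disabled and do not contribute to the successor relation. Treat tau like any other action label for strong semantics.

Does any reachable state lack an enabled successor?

R = {0,1,5}
  0: b→5  tau→1  [2 out]
  1: a→0  [1 out]
  5: b→1  [1 out]

Answer: DEADLOCK-FREE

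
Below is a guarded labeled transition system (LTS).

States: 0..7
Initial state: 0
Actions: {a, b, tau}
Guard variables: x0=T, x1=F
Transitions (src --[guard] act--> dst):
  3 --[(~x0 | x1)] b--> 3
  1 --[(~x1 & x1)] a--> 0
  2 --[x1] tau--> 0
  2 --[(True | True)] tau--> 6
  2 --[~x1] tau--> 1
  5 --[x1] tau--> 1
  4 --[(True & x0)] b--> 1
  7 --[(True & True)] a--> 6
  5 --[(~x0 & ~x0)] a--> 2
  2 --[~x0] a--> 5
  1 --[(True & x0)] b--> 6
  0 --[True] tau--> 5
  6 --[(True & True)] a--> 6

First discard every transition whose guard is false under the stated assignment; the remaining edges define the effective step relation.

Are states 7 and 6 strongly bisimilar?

Refine partition for ~:
  round 0: {{0,1,2,3,4,5,6,7}}
  round 1: {{0,2},{1,4},{3,5},{6,7}}
  round 2: {{0},{1},{2},{3,5},{4},{6,7}}
stable after 3 split(s): 6 block(s)
7∈{6,7}, 6∈{6,7}

Answer: BISIMILAR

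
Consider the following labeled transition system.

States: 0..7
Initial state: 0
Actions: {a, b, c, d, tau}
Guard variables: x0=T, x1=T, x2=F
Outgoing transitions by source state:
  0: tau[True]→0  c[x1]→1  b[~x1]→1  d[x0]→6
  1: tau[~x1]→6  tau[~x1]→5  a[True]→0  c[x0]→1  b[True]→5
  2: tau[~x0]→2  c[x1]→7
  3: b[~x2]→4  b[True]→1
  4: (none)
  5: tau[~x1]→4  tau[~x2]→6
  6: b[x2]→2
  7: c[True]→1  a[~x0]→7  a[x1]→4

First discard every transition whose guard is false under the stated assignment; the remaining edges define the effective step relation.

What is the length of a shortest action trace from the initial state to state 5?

Answer: 2

Analysis:
Layered search for 5:
  Layer 0: {0}
  Layer 1: {1,6}
  Layer 2: {5}
depth(5)=2, e.g. c·b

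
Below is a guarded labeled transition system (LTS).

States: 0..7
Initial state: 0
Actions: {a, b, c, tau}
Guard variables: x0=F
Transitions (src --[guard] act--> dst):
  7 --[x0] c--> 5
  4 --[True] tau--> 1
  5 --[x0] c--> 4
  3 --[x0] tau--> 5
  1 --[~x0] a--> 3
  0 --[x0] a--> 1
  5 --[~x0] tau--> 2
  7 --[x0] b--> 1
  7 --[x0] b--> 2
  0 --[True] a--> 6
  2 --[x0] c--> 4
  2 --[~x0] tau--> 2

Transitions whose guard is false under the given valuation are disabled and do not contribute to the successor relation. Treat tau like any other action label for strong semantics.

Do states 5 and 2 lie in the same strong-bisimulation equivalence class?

Compute ~ classes (split until stable):
  P[0] = {{0,1,2,3,4,5,6,7}}
  P[1] = {{0,1},{2,4,5},{3,6,7}}
  P[2] = {{0,1},{2,5},{3,6,7},{4}}
4 equivalence class(es) (converged in 3)
5∈{2,5}, 2∈{2,5}

Answer: BISIMILAR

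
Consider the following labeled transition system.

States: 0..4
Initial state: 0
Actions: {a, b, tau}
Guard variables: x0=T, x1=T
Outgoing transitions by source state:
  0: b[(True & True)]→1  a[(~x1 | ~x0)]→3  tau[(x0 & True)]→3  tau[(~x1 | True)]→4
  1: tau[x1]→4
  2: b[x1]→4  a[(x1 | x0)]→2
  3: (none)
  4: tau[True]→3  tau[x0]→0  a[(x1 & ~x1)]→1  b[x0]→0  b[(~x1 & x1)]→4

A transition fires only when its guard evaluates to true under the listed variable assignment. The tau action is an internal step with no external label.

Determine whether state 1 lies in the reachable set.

9 transition(s) survive guard evaluation.
L0 = {0}
L1 = {1,3,4}  now seen {0,1,3,4}
Reach set: {0,1,3,4}
Path to 1: b

Answer: REACHABLE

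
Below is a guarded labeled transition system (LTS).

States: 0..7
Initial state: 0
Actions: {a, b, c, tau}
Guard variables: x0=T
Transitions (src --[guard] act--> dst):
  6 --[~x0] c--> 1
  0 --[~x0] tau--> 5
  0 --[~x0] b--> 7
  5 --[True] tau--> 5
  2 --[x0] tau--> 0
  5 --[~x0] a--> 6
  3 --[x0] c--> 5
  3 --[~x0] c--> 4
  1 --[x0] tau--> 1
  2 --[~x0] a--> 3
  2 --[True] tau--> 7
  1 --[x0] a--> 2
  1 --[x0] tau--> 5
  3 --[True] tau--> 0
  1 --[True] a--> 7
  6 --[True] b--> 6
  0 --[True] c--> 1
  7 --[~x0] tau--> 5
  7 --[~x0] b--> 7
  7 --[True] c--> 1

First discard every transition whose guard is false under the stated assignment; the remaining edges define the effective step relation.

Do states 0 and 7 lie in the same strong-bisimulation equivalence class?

Answer: BISIMILAR

Analysis:
Refine partition for ~:
  P[0] = {{0,1,2,3,4,5,6,7}}
  P[1] = {{0,7},{1},{2,5},{3},{4},{6}}
  P[2] = {{0,7},{1},{2},{3},{4},{5},{6}}
7 equivalence class(es) (converged in 3)
0∈{0,7}, 7∈{0,7}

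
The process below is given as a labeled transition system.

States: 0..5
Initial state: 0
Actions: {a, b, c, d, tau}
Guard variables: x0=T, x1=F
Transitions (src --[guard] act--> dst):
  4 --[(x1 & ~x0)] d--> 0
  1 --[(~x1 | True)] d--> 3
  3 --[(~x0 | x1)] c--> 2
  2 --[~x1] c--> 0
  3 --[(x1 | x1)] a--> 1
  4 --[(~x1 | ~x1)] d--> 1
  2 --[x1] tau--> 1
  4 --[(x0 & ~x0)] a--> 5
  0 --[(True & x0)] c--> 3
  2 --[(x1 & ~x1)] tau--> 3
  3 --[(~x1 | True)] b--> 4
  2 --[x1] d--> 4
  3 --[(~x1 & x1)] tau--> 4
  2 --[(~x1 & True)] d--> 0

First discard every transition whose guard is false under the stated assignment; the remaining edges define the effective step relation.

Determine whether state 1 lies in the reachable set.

Answer: REACHABLE

Analysis:
6 transition(s) survive guard evaluation.
Layer 0: {0}
Layer 1: {3}  total {0,3}
Layer 2: {4}  total {0,3,4}
Layer 3: {1}  total {0,1,3,4}
Reachable = {0,1,3,4}
witness 1: c·b·d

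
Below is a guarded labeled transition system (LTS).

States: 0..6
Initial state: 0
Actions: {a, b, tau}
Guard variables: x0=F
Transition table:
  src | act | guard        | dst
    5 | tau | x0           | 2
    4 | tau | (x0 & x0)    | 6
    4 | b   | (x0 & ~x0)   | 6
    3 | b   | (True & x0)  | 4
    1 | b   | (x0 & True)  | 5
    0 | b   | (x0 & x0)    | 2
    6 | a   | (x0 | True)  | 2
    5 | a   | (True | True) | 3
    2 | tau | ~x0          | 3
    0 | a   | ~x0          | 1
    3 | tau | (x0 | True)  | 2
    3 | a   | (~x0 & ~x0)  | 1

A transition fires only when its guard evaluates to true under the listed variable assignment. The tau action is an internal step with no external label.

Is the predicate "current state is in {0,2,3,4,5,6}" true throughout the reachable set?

Answer: INVARIANT VIOLATED at state 1

Working:
Safe = {0,2,3,4,5,6}
Reach set: {0,1}
  0: safe
  1: ✗ unsafe
witness against invariant: a → 1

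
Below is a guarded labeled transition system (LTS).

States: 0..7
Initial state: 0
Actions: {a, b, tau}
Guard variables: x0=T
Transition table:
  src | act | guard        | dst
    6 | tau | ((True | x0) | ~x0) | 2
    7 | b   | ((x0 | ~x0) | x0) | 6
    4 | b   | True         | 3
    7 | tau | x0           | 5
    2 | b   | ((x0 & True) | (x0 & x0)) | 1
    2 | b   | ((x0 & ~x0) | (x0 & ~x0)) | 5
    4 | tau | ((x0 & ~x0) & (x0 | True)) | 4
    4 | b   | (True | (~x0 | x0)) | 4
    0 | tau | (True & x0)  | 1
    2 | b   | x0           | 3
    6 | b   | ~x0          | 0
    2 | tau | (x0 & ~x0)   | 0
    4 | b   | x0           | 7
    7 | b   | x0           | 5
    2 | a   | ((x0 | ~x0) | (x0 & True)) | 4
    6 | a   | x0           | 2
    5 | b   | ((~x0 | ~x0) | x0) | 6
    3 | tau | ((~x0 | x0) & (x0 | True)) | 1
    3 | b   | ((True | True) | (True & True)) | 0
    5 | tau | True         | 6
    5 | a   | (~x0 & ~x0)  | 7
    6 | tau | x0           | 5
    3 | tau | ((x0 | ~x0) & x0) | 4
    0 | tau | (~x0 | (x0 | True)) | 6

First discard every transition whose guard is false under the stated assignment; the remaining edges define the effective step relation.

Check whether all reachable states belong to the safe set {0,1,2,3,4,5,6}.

Answer: INVARIANT VIOLATED at state 7

Working:
Allowed set {0,1,2,3,4,5,6}
Reachable = {0,1,2,3,4,5,6,7}
  0: ✓
  1: ✓
  2: ✓
  3: ✓
  4: ✓
  5: ✓
  6: ✓
  7: VIOLATES
witness against invariant: tau·tau·a·b → 7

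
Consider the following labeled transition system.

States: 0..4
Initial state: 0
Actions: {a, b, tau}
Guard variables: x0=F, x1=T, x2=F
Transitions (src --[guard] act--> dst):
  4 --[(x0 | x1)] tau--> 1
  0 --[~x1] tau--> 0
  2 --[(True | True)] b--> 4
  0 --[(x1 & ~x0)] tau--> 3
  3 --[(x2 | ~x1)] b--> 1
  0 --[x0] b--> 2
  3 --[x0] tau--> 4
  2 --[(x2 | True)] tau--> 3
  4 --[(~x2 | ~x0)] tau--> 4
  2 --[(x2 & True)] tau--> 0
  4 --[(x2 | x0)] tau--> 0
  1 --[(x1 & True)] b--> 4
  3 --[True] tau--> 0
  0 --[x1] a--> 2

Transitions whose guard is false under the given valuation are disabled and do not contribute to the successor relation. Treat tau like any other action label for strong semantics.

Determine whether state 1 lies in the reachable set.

8 transition(s) survive guard evaluation.
L0 = {0}
L1 = {2,3}  cumulative {0,2,3}
L2 = {4}  cumulative {0,2,3,4}
L3 = {1}  cumulative {0,1,2,3,4}
Reach set: {0,1,2,3,4}
trace reaching 1: a·b·tau

Answer: REACHABLE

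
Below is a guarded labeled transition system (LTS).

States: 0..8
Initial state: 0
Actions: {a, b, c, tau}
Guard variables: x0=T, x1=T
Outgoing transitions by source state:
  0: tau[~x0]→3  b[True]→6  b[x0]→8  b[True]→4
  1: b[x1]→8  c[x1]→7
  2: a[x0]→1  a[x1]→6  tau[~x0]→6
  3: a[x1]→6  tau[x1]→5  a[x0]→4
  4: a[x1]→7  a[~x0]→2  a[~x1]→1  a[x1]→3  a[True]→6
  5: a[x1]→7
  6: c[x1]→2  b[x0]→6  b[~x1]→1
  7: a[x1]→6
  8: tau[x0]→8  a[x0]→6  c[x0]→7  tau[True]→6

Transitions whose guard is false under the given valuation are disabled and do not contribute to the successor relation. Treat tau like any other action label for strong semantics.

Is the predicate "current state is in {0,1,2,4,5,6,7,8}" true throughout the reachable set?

Allowed set {0,1,2,4,5,6,7,8}
R = {0,1,2,3,4,5,6,7,8}
  0: safe
  1: safe
  2: safe
  3: VIOLATES
  4: safe
  5: safe
  6: safe
  7: safe
  8: safe
counterexample path to 3: b·a

Answer: INVARIANT VIOLATED at state 3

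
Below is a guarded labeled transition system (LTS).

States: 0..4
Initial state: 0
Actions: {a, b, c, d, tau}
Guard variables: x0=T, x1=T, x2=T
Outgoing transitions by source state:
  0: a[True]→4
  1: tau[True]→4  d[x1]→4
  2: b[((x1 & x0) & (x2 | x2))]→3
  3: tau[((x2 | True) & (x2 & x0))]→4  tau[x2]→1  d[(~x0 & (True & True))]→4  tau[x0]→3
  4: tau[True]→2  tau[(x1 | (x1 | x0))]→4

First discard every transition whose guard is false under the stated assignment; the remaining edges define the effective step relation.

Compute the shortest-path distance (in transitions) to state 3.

Answer: 3

Working:
Layered search for 3:
  Layer 0: {0}
  Layer 1: {4}
  Layer 2: {2}
  Layer 3: {3}
depth(3)=3, e.g. a·tau·b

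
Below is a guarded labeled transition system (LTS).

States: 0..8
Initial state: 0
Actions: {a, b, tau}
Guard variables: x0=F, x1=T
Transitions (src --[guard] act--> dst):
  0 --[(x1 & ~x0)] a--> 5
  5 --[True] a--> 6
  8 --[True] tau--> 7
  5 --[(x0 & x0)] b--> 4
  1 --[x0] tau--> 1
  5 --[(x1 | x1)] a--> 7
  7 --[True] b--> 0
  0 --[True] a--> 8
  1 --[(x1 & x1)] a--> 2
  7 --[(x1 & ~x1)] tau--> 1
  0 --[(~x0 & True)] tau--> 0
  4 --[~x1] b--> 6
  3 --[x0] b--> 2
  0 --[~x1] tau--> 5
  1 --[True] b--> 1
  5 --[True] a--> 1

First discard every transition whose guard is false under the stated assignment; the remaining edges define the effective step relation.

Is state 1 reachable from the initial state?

Answer: REACHABLE

Trace:
10 transition(s) survive guard evaluation.
L0 = {0}
L1 = {5,8}  total {0,5,8}
L2 = {1,6,7}  total {0,1,5,6,7,8}
L3 = {2}  total {0,1,2,5,6,7,8}
Reach set: {0,1,2,5,6,7,8}
trace reaching 1: a·a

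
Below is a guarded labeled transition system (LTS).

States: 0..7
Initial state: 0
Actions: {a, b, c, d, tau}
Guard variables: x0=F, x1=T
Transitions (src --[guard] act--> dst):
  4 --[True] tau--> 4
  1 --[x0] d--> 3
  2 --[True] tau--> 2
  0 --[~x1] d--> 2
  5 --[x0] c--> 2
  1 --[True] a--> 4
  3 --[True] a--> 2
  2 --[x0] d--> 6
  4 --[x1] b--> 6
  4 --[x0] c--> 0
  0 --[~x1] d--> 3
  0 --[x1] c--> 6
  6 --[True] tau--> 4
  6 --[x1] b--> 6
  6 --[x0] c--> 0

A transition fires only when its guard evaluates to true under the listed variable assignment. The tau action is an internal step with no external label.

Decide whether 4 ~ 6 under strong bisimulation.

Compute ~ classes (split until stable):
  round 0: {{0,1,2,3,4,5,6,7}}
  round 1: {{0},{1,3},{2},{4,6},{5,7}}
  round 2: {{0},{1},{2},{3},{4,6},{5,7}}
Fixed point at round 3; 6 class(es).
4∈{4,6}, 6∈{4,6}

Answer: BISIMILAR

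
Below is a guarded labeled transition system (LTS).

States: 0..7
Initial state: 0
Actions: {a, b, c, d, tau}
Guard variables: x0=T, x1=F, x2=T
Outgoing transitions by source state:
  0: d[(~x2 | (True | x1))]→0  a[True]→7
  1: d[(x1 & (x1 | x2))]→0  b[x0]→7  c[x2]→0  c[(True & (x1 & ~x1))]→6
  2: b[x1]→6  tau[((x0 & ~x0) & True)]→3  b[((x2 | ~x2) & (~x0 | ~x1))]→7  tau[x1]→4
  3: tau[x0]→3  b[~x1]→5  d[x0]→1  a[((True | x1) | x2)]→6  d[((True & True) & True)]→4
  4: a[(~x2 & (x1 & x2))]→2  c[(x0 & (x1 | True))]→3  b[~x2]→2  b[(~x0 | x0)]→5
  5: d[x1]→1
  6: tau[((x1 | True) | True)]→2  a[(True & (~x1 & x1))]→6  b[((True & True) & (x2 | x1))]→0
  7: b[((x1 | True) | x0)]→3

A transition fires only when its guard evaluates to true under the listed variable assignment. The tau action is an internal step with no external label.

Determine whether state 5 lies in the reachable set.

Answer: REACHABLE

Analysis:
15 transition(s) survive guard evaluation.
Layer 0: {0}
Layer 1: {7}  cumulative {0,7}
Layer 2: {3}  cumulative {0,3,7}
Layer 3: {1,4,5,6}  cumulative {0,1,3,4,5,6,7}
Layer 4: {2}  cumulative {0,1,2,3,4,5,6,7}
Reach set: {0,1,2,3,4,5,6,7}
trace reaching 5: a·b·b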